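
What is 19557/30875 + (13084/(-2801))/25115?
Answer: 275074911911/434393435125 ≈ 0.63324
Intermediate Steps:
19557/30875 + (13084/(-2801))/25115 = 19557*(1/30875) + (13084*(-1/2801))*(1/25115) = 19557/30875 - 13084/2801*1/25115 = 19557/30875 - 13084/70347115 = 275074911911/434393435125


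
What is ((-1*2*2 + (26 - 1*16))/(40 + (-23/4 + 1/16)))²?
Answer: 1024/33489 ≈ 0.030577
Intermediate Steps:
((-1*2*2 + (26 - 1*16))/(40 + (-23/4 + 1/16)))² = ((-2*2 + (26 - 16))/(40 + (-23*¼ + 1*(1/16))))² = ((-4 + 10)/(40 + (-23/4 + 1/16)))² = (6/(40 - 91/16))² = (6/(549/16))² = (6*(16/549))² = (32/183)² = 1024/33489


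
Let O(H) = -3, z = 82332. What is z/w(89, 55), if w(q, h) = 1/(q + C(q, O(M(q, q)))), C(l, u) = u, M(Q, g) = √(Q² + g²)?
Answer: 7080552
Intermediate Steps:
w(q, h) = 1/(-3 + q) (w(q, h) = 1/(q - 3) = 1/(-3 + q))
z/w(89, 55) = 82332/(1/(-3 + 89)) = 82332/(1/86) = 82332*86 = 7080552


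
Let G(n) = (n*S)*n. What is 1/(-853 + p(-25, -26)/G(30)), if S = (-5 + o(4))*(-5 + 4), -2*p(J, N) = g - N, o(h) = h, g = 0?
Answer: -900/767713 ≈ -0.0011723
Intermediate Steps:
p(J, N) = N/2 (p(J, N) = -(0 - N)/2 = -(-1)*N/2 = N/2)
S = 1 (S = (-5 + 4)*(-5 + 4) = -1*(-1) = 1)
G(n) = n² (G(n) = (n*1)*n = n*n = n²)
1/(-853 + p(-25, -26)/G(30)) = 1/(-853 + ((½)*(-26))/(30²)) = 1/(-853 - 13/900) = 1/(-767713/900) = -900/767713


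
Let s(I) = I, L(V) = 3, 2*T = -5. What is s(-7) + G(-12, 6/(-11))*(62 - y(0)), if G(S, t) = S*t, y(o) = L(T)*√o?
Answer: 4387/11 ≈ 398.82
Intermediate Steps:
T = -5/2 (T = (½)*(-5) = -5/2 ≈ -2.5000)
y(o) = 3*√o
s(-7) + G(-12, 6/(-11))*(62 - y(0)) = -7 + (-72/(-11))*(62 - 3*√0) = -7 + (-72*(-1)/11)*(62 - 3*0) = -7 + (-12*(-6/11))*(62 - 1*0) = -7 + 72*(62 + 0)/11 = -7 + (72/11)*62 = -7 + 4464/11 = 4387/11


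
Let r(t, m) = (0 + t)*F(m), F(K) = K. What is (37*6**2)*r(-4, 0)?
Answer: 0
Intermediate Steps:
r(t, m) = m*t (r(t, m) = (0 + t)*m = t*m = m*t)
(37*6**2)*r(-4, 0) = (37*6**2)*(0*(-4)) = (37*36)*0 = 1332*0 = 0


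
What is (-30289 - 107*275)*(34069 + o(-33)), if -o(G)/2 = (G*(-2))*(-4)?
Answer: -2065925258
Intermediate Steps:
o(G) = -16*G (o(G) = -2*G*(-2)*(-4) = -2*(-2*G)*(-4) = -16*G)
(-30289 - 107*275)*(34069 + o(-33)) = (-30289 - 107*275)*(34069 - 16*(-33)) = (-30289 - 29425)*(34069 + 528) = -59714*34597 = -2065925258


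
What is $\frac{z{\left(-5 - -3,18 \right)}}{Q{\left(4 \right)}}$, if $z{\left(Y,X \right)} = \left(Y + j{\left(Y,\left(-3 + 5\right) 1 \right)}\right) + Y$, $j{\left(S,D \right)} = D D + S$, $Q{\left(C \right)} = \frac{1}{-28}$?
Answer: $56$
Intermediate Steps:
$Q{\left(C \right)} = - \frac{1}{28}$
$j{\left(S,D \right)} = S + D^{2}$ ($j{\left(S,D \right)} = D^{2} + S = S + D^{2}$)
$z{\left(Y,X \right)} = 4 + 3 Y$ ($z{\left(Y,X \right)} = \left(Y + \left(Y + \left(\left(-3 + 5\right) 1\right)^{2}\right)\right) + Y = \left(Y + \left(Y + \left(2 \cdot 1\right)^{2}\right)\right) + Y = \left(Y + \left(Y + 2^{2}\right)\right) + Y = \left(Y + \left(Y + 4\right)\right) + Y = \left(Y + \left(4 + Y\right)\right) + Y = \left(4 + 2 Y\right) + Y = 4 + 3 Y$)
$\frac{z{\left(-5 - -3,18 \right)}}{Q{\left(4 \right)}} = \frac{4 + 3 \left(-5 - -3\right)}{- \frac{1}{28}} = \left(4 + 3 \left(-5 + 3\right)\right) \left(-28\right) = \left(4 + 3 \left(-2\right)\right) \left(-28\right) = \left(4 - 6\right) \left(-28\right) = \left(-2\right) \left(-28\right) = 56$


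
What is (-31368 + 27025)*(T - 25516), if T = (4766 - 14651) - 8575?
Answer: 190987768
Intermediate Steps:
T = -18460 (T = -9885 - 8575 = -18460)
(-31368 + 27025)*(T - 25516) = (-31368 + 27025)*(-18460 - 25516) = -4343*(-43976) = 190987768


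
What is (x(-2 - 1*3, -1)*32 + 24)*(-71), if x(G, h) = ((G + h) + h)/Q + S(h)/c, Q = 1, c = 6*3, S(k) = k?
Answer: 128936/9 ≈ 14326.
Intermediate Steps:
c = 18
x(G, h) = G + 37*h/18 (x(G, h) = ((G + h) + h)/1 + h/18 = (G + 2*h)*1 + h*(1/18) = (G + 2*h) + h/18 = G + 37*h/18)
(x(-2 - 1*3, -1)*32 + 24)*(-71) = (((-2 - 1*3) + (37/18)*(-1))*32 + 24)*(-71) = (((-2 - 3) - 37/18)*32 + 24)*(-71) = ((-5 - 37/18)*32 + 24)*(-71) = (-127/18*32 + 24)*(-71) = (-2032/9 + 24)*(-71) = -1816/9*(-71) = 128936/9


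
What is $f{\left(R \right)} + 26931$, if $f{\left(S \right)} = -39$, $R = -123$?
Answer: $26892$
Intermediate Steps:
$f{\left(R \right)} + 26931 = -39 + 26931 = 26892$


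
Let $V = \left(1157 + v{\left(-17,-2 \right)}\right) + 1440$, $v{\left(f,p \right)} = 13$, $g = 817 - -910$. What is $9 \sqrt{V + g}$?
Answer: $9 \sqrt{4337} \approx 592.7$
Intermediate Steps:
$g = 1727$ ($g = 817 + 910 = 1727$)
$V = 2610$ ($V = \left(1157 + 13\right) + 1440 = 1170 + 1440 = 2610$)
$9 \sqrt{V + g} = 9 \sqrt{2610 + 1727} = 9 \sqrt{4337}$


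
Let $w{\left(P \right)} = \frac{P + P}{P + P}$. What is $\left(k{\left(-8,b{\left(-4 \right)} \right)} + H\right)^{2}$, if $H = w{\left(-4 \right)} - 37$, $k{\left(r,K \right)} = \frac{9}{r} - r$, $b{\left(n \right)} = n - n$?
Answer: $\frac{54289}{64} \approx 848.27$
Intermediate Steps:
$w{\left(P \right)} = 1$ ($w{\left(P \right)} = \frac{2 P}{2 P} = 2 P \frac{1}{2 P} = 1$)
$b{\left(n \right)} = 0$
$k{\left(r,K \right)} = - r + \frac{9}{r}$
$H = -36$ ($H = 1 - 37 = -36$)
$\left(k{\left(-8,b{\left(-4 \right)} \right)} + H\right)^{2} = \left(\left(\left(-1\right) \left(-8\right) + \frac{9}{-8}\right) - 36\right)^{2} = \left(\left(8 + 9 \left(- \frac{1}{8}\right)\right) - 36\right)^{2} = \left(\left(8 - \frac{9}{8}\right) - 36\right)^{2} = \left(\frac{55}{8} - 36\right)^{2} = \left(- \frac{233}{8}\right)^{2} = \frac{54289}{64}$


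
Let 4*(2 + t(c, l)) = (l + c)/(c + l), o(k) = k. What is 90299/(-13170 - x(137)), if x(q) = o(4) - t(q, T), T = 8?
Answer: -361196/52703 ≈ -6.8534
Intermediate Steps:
t(c, l) = -7/4 (t(c, l) = -2 + ((l + c)/(c + l))/4 = -2 + ((c + l)/(c + l))/4 = -2 + (¼)*1 = -2 + ¼ = -7/4)
x(q) = 23/4 (x(q) = 4 - 1*(-7/4) = 4 + 7/4 = 23/4)
90299/(-13170 - x(137)) = 90299/(-13170 - 1*23/4) = 90299/(-13170 - 23/4) = 90299/(-52703/4) = 90299*(-4/52703) = -361196/52703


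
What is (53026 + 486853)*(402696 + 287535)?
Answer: 372641222049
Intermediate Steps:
(53026 + 486853)*(402696 + 287535) = 539879*690231 = 372641222049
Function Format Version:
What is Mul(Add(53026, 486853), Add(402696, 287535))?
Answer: 372641222049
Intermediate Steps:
Mul(Add(53026, 486853), Add(402696, 287535)) = Mul(539879, 690231) = 372641222049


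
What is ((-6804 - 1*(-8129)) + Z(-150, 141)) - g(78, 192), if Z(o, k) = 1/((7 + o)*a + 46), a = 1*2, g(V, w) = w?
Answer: 271919/240 ≈ 1133.0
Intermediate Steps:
a = 2
Z(o, k) = 1/(60 + 2*o) (Z(o, k) = 1/((7 + o)*2 + 46) = 1/((14 + 2*o) + 46) = 1/(60 + 2*o))
((-6804 - 1*(-8129)) + Z(-150, 141)) - g(78, 192) = ((-6804 - 1*(-8129)) + 1/(2*(30 - 150))) - 1*192 = ((-6804 + 8129) + (½)/(-120)) - 192 = (1325 + (½)*(-1/120)) - 192 = (1325 - 1/240) - 192 = 317999/240 - 192 = 271919/240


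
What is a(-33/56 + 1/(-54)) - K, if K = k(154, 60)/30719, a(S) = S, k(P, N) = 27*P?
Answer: -34517657/46447128 ≈ -0.74316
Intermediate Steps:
K = 4158/30719 (K = (27*154)/30719 = 4158*(1/30719) = 4158/30719 ≈ 0.13536)
a(-33/56 + 1/(-54)) - K = (-33/56 + 1/(-54)) - 1*4158/30719 = (-33*1/56 + 1*(-1/54)) - 4158/30719 = (-33/56 - 1/54) - 4158/30719 = -919/1512 - 4158/30719 = -34517657/46447128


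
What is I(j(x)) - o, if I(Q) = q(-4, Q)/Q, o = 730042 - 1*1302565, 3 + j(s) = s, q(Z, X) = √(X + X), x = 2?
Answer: 572523 - I*√2 ≈ 5.7252e+5 - 1.4142*I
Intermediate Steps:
q(Z, X) = √2*√X (q(Z, X) = √(2*X) = √2*√X)
j(s) = -3 + s
o = -572523 (o = 730042 - 1302565 = -572523)
I(Q) = √2/√Q (I(Q) = (√2*√Q)/Q = √2/√Q)
I(j(x)) - o = √2/√(-3 + 2) - 1*(-572523) = √2/√(-1) + 572523 = √2*(-I) + 572523 = -I*√2 + 572523 = 572523 - I*√2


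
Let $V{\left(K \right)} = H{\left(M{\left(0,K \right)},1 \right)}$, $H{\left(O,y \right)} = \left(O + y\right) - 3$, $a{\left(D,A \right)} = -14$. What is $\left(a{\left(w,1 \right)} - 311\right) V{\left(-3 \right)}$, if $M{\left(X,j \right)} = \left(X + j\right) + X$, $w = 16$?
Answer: $1625$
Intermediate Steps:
$M{\left(X,j \right)} = j + 2 X$
$H{\left(O,y \right)} = -3 + O + y$
$V{\left(K \right)} = -2 + K$ ($V{\left(K \right)} = -3 + \left(K + 2 \cdot 0\right) + 1 = -3 + \left(K + 0\right) + 1 = -3 + K + 1 = -2 + K$)
$\left(a{\left(w,1 \right)} - 311\right) V{\left(-3 \right)} = \left(-14 - 311\right) \left(-2 - 3\right) = \left(-325\right) \left(-5\right) = 1625$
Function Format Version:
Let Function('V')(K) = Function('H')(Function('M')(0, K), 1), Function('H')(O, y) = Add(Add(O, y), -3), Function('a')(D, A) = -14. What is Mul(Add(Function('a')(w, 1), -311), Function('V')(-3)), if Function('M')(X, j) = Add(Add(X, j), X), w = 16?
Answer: 1625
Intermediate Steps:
Function('M')(X, j) = Add(j, Mul(2, X))
Function('H')(O, y) = Add(-3, O, y)
Function('V')(K) = Add(-2, K) (Function('V')(K) = Add(-3, Add(K, Mul(2, 0)), 1) = Add(-3, Add(K, 0), 1) = Add(-3, K, 1) = Add(-2, K))
Mul(Add(Function('a')(w, 1), -311), Function('V')(-3)) = Mul(Add(-14, -311), Add(-2, -3)) = Mul(-325, -5) = 1625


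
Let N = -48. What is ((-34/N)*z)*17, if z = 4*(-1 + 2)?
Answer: 289/6 ≈ 48.167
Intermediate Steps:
z = 4 (z = 4*1 = 4)
((-34/N)*z)*17 = (-34/(-48)*4)*17 = (-34*(-1/48)*4)*17 = ((17/24)*4)*17 = (17/6)*17 = 289/6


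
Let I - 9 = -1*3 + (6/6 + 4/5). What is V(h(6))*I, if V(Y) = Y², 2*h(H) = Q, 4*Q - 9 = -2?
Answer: 1911/320 ≈ 5.9719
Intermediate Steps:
Q = 7/4 (Q = 9/4 + (¼)*(-2) = 9/4 - ½ = 7/4 ≈ 1.7500)
h(H) = 7/8 (h(H) = (½)*(7/4) = 7/8)
I = 39/5 (I = 9 + (-1*3 + (6/6 + 4/5)) = 9 + (-3 + (6*(⅙) + 4*(⅕))) = 9 + (-3 + (1 + ⅘)) = 9 + (-3 + 9/5) = 9 - 6/5 = 39/5 ≈ 7.8000)
V(h(6))*I = (7/8)²*(39/5) = (49/64)*(39/5) = 1911/320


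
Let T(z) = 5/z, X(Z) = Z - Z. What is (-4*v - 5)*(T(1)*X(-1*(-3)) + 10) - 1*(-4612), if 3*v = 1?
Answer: 13646/3 ≈ 4548.7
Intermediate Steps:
v = ⅓ (v = (⅓)*1 = ⅓ ≈ 0.33333)
X(Z) = 0
(-4*v - 5)*(T(1)*X(-1*(-3)) + 10) - 1*(-4612) = (-4*⅓ - 5)*((5/1)*0 + 10) - 1*(-4612) = (-4/3 - 5)*((5*1)*0 + 10) + 4612 = -19*(5*0 + 10)/3 + 4612 = -19*(0 + 10)/3 + 4612 = -19/3*10 + 4612 = -190/3 + 4612 = 13646/3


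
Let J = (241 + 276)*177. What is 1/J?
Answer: 1/91509 ≈ 1.0928e-5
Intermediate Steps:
J = 91509 (J = 517*177 = 91509)
1/J = 1/91509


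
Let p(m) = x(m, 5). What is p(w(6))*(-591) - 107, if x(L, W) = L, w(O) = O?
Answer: -3653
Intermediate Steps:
p(m) = m
p(w(6))*(-591) - 107 = 6*(-591) - 107 = -3546 - 107 = -3653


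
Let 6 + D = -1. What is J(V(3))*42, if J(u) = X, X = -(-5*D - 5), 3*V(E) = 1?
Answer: -1260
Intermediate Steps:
D = -7 (D = -6 - 1 = -7)
V(E) = 1/3 (V(E) = (1/3)*1 = 1/3)
X = -30 (X = -(-5*(-7) - 5) = -(35 - 5) = -1*30 = -30)
J(u) = -30
J(V(3))*42 = -30*42 = -1260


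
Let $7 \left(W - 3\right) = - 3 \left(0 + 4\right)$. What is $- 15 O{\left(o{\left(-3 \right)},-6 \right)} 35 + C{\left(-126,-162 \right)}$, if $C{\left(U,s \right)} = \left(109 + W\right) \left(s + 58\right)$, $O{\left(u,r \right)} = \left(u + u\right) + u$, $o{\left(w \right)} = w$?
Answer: $- \frac{47213}{7} \approx -6744.7$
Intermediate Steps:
$W = \frac{9}{7}$ ($W = 3 + \frac{\left(-3\right) \left(0 + 4\right)}{7} = 3 + \frac{\left(-3\right) 4}{7} = 3 + \frac{1}{7} \left(-12\right) = 3 - \frac{12}{7} = \frac{9}{7} \approx 1.2857$)
$O{\left(u,r \right)} = 3 u$ ($O{\left(u,r \right)} = 2 u + u = 3 u$)
$C{\left(U,s \right)} = \frac{44776}{7} + \frac{772 s}{7}$ ($C{\left(U,s \right)} = \left(109 + \frac{9}{7}\right) \left(s + 58\right) = \frac{772 \left(58 + s\right)}{7} = \frac{44776}{7} + \frac{772 s}{7}$)
$- 15 O{\left(o{\left(-3 \right)},-6 \right)} 35 + C{\left(-126,-162 \right)} = - 15 \cdot 3 \left(-3\right) 35 + \left(\frac{44776}{7} + \frac{772}{7} \left(-162\right)\right) = \left(-15\right) \left(-9\right) 35 + \left(\frac{44776}{7} - \frac{125064}{7}\right) = 135 \cdot 35 - \frac{80288}{7} = 4725 - \frac{80288}{7} = - \frac{47213}{7}$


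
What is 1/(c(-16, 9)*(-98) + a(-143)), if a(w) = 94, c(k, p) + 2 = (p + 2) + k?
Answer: 1/780 ≈ 0.0012821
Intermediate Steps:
c(k, p) = k + p (c(k, p) = -2 + ((p + 2) + k) = -2 + ((2 + p) + k) = -2 + (2 + k + p) = k + p)
1/(c(-16, 9)*(-98) + a(-143)) = 1/((-16 + 9)*(-98) + 94) = 1/(-7*(-98) + 94) = 1/(686 + 94) = 1/780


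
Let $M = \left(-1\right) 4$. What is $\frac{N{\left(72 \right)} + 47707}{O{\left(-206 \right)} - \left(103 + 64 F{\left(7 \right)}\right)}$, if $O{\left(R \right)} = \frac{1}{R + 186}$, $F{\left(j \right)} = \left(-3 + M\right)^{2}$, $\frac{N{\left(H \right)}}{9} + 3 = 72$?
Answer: $- \frac{966560}{64781} \approx -14.92$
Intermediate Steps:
$M = -4$
$N{\left(H \right)} = 621$ ($N{\left(H \right)} = -27 + 9 \cdot 72 = -27 + 648 = 621$)
$F{\left(j \right)} = 49$ ($F{\left(j \right)} = \left(-3 - 4\right)^{2} = \left(-7\right)^{2} = 49$)
$O{\left(R \right)} = \frac{1}{186 + R}$
$\frac{N{\left(72 \right)} + 47707}{O{\left(-206 \right)} - \left(103 + 64 F{\left(7 \right)}\right)} = \frac{621 + 47707}{\frac{1}{186 - 206} - 3239} = \frac{48328}{\frac{1}{-20} - 3239} = \frac{48328}{- \frac{1}{20} - 3239} = \frac{48328}{- \frac{64781}{20}} = 48328 \left(- \frac{20}{64781}\right) = - \frac{966560}{64781}$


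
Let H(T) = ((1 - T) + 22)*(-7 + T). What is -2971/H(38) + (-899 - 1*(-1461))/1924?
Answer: 2988767/447330 ≈ 6.6814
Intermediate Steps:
H(T) = (-7 + T)*(23 - T) (H(T) = (23 - T)*(-7 + T) = (-7 + T)*(23 - T))
-2971/H(38) + (-899 - 1*(-1461))/1924 = -2971/(-161 - 1*38² + 30*38) + (-899 - 1*(-1461))/1924 = -2971/(-161 - 1*1444 + 1140) + (-899 + 1461)*(1/1924) = -2971/(-161 - 1444 + 1140) + 562*(1/1924) = -2971/(-465) + 281/962 = -2971*(-1/465) + 281/962 = 2971/465 + 281/962 = 2988767/447330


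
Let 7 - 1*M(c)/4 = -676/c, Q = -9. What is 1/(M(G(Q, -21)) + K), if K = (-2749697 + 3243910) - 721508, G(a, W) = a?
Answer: -9/2048107 ≈ -4.3943e-6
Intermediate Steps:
M(c) = 28 + 2704/c (M(c) = 28 - (-2704)/c = 28 + 2704/c)
K = -227295 (K = 494213 - 721508 = -227295)
1/(M(G(Q, -21)) + K) = 1/((28 + 2704/(-9)) - 227295) = 1/((28 + 2704*(-⅑)) - 227295) = 1/((28 - 2704/9) - 227295) = 1/(-2452/9 - 227295) = 1/(-2048107/9) = -9/2048107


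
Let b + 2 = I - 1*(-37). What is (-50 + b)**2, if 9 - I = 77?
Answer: 6889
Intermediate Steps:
I = -68 (I = 9 - 1*77 = 9 - 77 = -68)
b = -33 (b = -2 + (-68 - 1*(-37)) = -2 + (-68 + 37) = -2 - 31 = -33)
(-50 + b)**2 = (-50 - 33)**2 = (-83)**2 = 6889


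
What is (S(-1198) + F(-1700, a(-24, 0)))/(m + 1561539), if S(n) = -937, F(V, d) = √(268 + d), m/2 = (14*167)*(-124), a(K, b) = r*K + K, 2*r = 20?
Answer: -187/196343 ≈ -0.00095242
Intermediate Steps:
r = 10 (r = (½)*20 = 10)
a(K, b) = 11*K (a(K, b) = 10*K + K = 11*K)
m = -579824 (m = 2*((14*167)*(-124)) = 2*(2338*(-124)) = 2*(-289912) = -579824)
(S(-1198) + F(-1700, a(-24, 0)))/(m + 1561539) = (-937 + √(268 + 11*(-24)))/(-579824 + 1561539) = (-937 + √(268 - 264))/981715 = (-937 + √4)*(1/981715) = (-937 + 2)*(1/981715) = -935*1/981715 = -187/196343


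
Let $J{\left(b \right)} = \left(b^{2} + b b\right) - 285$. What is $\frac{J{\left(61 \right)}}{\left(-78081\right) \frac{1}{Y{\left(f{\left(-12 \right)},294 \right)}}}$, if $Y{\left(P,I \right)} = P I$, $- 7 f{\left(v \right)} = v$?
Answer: $- \frac{70728}{1531} \approx -46.197$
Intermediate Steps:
$f{\left(v \right)} = - \frac{v}{7}$
$Y{\left(P,I \right)} = I P$
$J{\left(b \right)} = -285 + 2 b^{2}$ ($J{\left(b \right)} = \left(b^{2} + b^{2}\right) - 285 = 2 b^{2} - 285 = -285 + 2 b^{2}$)
$\frac{J{\left(61 \right)}}{\left(-78081\right) \frac{1}{Y{\left(f{\left(-12 \right)},294 \right)}}} = \frac{-285 + 2 \cdot 61^{2}}{\left(-78081\right) \frac{1}{294 \left(\left(- \frac{1}{7}\right) \left(-12\right)\right)}} = \frac{-285 + 2 \cdot 3721}{\left(-78081\right) \frac{1}{294 \cdot \frac{12}{7}}} = \frac{-285 + 7442}{\left(-78081\right) \frac{1}{504}} = \frac{7157}{\left(-78081\right) \frac{1}{504}} = \frac{7157}{- \frac{26027}{168}} = 7157 \left(- \frac{168}{26027}\right) = - \frac{70728}{1531}$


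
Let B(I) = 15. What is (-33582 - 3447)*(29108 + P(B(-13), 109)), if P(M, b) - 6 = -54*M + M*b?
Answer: -1108611231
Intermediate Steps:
P(M, b) = 6 - 54*M + M*b (P(M, b) = 6 + (-54*M + M*b) = 6 - 54*M + M*b)
(-33582 - 3447)*(29108 + P(B(-13), 109)) = (-33582 - 3447)*(29108 + (6 - 54*15 + 15*109)) = -37029*(29108 + (6 - 810 + 1635)) = -37029*(29108 + 831) = -37029*29939 = -1108611231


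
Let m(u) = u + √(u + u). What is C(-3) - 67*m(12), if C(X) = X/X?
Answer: -803 - 134*√6 ≈ -1131.2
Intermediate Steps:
C(X) = 1
m(u) = u + √2*√u (m(u) = u + √(2*u) = u + √2*√u)
C(-3) - 67*m(12) = 1 - 67*(12 + √2*√12) = 1 - 67*(12 + √2*(2*√3)) = 1 - 67*(12 + 2*√6) = 1 + (-804 - 134*√6) = -803 - 134*√6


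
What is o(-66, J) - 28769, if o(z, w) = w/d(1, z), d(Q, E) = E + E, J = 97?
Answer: -3797605/132 ≈ -28770.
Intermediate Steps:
d(Q, E) = 2*E
o(z, w) = w/(2*z) (o(z, w) = w/((2*z)) = w*(1/(2*z)) = w/(2*z))
o(-66, J) - 28769 = (½)*97/(-66) - 28769 = (½)*97*(-1/66) - 28769 = -97/132 - 28769 = -3797605/132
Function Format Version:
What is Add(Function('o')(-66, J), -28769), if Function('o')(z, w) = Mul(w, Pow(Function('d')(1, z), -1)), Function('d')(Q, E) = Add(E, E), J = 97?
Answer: Rational(-3797605, 132) ≈ -28770.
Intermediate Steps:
Function('d')(Q, E) = Mul(2, E)
Function('o')(z, w) = Mul(Rational(1, 2), w, Pow(z, -1)) (Function('o')(z, w) = Mul(w, Pow(Mul(2, z), -1)) = Mul(w, Mul(Rational(1, 2), Pow(z, -1))) = Mul(Rational(1, 2), w, Pow(z, -1)))
Add(Function('o')(-66, J), -28769) = Add(Mul(Rational(1, 2), 97, Pow(-66, -1)), -28769) = Add(Mul(Rational(1, 2), 97, Rational(-1, 66)), -28769) = Add(Rational(-97, 132), -28769) = Rational(-3797605, 132)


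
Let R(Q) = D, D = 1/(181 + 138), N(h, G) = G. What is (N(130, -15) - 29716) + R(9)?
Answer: -9484188/319 ≈ -29731.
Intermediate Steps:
D = 1/319 ≈ 0.0031348
R(Q) = 1/319
(N(130, -15) - 29716) + R(9) = (-15 - 29716) + 1/319 = -29731 + 1/319 = -9484188/319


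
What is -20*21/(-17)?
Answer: 420/17 ≈ 24.706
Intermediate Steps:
-20*21/(-17) = -420*(-1/17) = 420/17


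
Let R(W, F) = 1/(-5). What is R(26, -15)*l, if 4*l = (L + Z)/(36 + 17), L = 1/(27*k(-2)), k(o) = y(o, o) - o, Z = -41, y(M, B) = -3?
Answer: 277/7155 ≈ 0.038714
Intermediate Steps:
R(W, F) = -⅕
k(o) = -3 - o
L = -1/27 (L = 1/(27*(-3 - 1*(-2))) = 1/(27*(-3 + 2)) = (1/27)/(-1) = (1/27)*(-1) = -1/27 ≈ -0.037037)
l = -277/1431 (l = ((-1/27 - 41)/(36 + 17))/4 = (-1108/27/53)/4 = (-1108/27*1/53)/4 = (¼)*(-1108/1431) = -277/1431 ≈ -0.19357)
R(26, -15)*l = -⅕*(-277/1431) = 277/7155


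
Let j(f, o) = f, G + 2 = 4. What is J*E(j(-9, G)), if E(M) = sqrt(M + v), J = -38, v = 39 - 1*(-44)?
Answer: -38*sqrt(74) ≈ -326.89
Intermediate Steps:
G = 2 (G = -2 + 4 = 2)
v = 83 (v = 39 + 44 = 83)
E(M) = sqrt(83 + M) (E(M) = sqrt(M + 83) = sqrt(83 + M))
J*E(j(-9, G)) = -38*sqrt(83 - 9) = -38*sqrt(74)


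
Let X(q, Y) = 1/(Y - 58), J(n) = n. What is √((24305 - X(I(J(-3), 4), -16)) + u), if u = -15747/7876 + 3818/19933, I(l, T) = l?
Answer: √205004676338359124948787/2904357698 ≈ 155.89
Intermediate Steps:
X(q, Y) = 1/(-58 + Y)
u = -283814383/156992308 (u = -15747*1/7876 + 3818*(1/19933) = -15747/7876 + 3818/19933 = -283814383/156992308 ≈ -1.8078)
√((24305 - X(I(J(-3), 4), -16)) + u) = √((24305 - 1/(-58 - 16)) - 283814383/156992308) = √((24305 - 1/(-74)) - 283814383/156992308) = √((24305 - 1*(-1/74)) - 283814383/156992308) = √((24305 + 1/74) - 283814383/156992308) = √(1798571/74 - 283814383/156992308) = √(141170405063763/5808715396) = √205004676338359124948787/2904357698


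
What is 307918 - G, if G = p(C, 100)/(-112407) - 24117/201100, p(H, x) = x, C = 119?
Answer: 6960503808718219/22605047700 ≈ 3.0792e+5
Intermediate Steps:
G = -2731029619/22605047700 (G = 100/(-112407) - 24117/201100 = 100*(-1/112407) - 24117*1/201100 = -100/112407 - 24117/201100 = -2731029619/22605047700 ≈ -0.12082)
307918 - G = 307918 - 1*(-2731029619/22605047700) = 307918 + 2731029619/22605047700 = 6960503808718219/22605047700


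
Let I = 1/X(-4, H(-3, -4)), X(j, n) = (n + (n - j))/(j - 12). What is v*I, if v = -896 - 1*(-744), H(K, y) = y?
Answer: -608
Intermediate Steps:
X(j, n) = (-j + 2*n)/(-12 + j)
I = 4 (I = 1/((-1*(-4) + 2*(-4))/(-12 - 4)) = 1/((4 - 8)/(-16)) = 1/(-1/16*(-4)) = 1/(¼) = 4)
v = -152 (v = -896 + 744 = -152)
v*I = -152*4 = -608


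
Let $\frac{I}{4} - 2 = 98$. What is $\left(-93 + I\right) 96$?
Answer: $29472$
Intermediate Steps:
$I = 400$ ($I = 8 + 4 \cdot 98 = 8 + 392 = 400$)
$\left(-93 + I\right) 96 = \left(-93 + 400\right) 96 = 307 \cdot 96 = 29472$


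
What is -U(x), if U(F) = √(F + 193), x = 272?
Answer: -√465 ≈ -21.564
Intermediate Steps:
U(F) = √(193 + F)
-U(x) = -√(193 + 272) = -√465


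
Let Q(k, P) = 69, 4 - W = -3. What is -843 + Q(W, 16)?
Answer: -774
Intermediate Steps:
W = 7 (W = 4 - 1*(-3) = 4 + 3 = 7)
-843 + Q(W, 16) = -843 + 69 = -774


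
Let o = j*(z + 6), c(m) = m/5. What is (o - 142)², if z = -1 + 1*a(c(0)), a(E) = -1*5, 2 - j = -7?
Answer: 20164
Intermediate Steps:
j = 9 (j = 2 - 1*(-7) = 2 + 7 = 9)
c(m) = m/5 (c(m) = m*(⅕) = m/5)
a(E) = -5
z = -6 (z = -1 + 1*(-5) = -1 - 5 = -6)
o = 0 (o = 9*(-6 + 6) = 9*0 = 0)
(o - 142)² = (0 - 142)² = (-142)² = 20164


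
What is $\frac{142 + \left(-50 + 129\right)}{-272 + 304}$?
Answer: $\frac{221}{32} \approx 6.9063$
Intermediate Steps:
$\frac{142 + \left(-50 + 129\right)}{-272 + 304} = \frac{142 + 79}{32} = 221 \cdot \frac{1}{32} = \frac{221}{32}$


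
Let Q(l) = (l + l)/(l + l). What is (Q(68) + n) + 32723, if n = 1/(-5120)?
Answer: 167546879/5120 ≈ 32724.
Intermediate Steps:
n = -1/5120 ≈ -0.00019531
Q(l) = 1 (Q(l) = (2*l)/((2*l)) = (2*l)*(1/(2*l)) = 1)
(Q(68) + n) + 32723 = (1 - 1/5120) + 32723 = 5119/5120 + 32723 = 167546879/5120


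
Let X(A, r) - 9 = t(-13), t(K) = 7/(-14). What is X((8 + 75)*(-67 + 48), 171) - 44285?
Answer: -88553/2 ≈ -44277.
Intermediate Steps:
t(K) = -1/2 (t(K) = 7*(-1/14) = -1/2)
X(A, r) = 17/2 (X(A, r) = 9 - 1/2 = 17/2)
X((8 + 75)*(-67 + 48), 171) - 44285 = 17/2 - 44285 = -88553/2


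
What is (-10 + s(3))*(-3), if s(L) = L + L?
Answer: 12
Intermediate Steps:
s(L) = 2*L
(-10 + s(3))*(-3) = (-10 + 2*3)*(-3) = (-10 + 6)*(-3) = -4*(-3) = 12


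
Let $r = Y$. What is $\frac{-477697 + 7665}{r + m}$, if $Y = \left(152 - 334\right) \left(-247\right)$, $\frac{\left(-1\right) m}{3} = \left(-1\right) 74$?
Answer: $- \frac{58754}{5647} \approx -10.404$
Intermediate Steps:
$m = 222$ ($m = - 3 \left(\left(-1\right) 74\right) = \left(-3\right) \left(-74\right) = 222$)
$Y = 44954$ ($Y = \left(-182\right) \left(-247\right) = 44954$)
$r = 44954$
$\frac{-477697 + 7665}{r + m} = \frac{-477697 + 7665}{44954 + 222} = - \frac{470032}{45176} = \left(-470032\right) \frac{1}{45176} = - \frac{58754}{5647}$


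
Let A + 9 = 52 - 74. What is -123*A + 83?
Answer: 3896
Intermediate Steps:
A = -31 (A = -9 + (52 - 74) = -9 - 22 = -31)
-123*A + 83 = -123*(-31) + 83 = 3813 + 83 = 3896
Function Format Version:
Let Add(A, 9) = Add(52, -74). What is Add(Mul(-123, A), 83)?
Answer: 3896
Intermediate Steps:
A = -31 (A = Add(-9, Add(52, -74)) = Add(-9, -22) = -31)
Add(Mul(-123, A), 83) = Add(Mul(-123, -31), 83) = Add(3813, 83) = 3896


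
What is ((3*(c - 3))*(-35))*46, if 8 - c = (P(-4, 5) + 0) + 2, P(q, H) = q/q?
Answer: -9660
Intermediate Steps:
P(q, H) = 1
c = 5 (c = 8 - ((1 + 0) + 2) = 8 - (1 + 2) = 8 - 1*3 = 8 - 3 = 5)
((3*(c - 3))*(-35))*46 = ((3*(5 - 3))*(-35))*46 = ((3*2)*(-35))*46 = (6*(-35))*46 = -210*46 = -9660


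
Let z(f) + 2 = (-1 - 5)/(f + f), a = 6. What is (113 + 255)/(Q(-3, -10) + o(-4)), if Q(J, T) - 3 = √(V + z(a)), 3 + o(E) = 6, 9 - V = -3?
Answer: 4416/53 - 368*√38/53 ≈ 40.519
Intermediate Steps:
V = 12 (V = 9 - 1*(-3) = 9 + 3 = 12)
z(f) = -2 - 3/f (z(f) = -2 + (-1 - 5)/(f + f) = -2 - 6*1/(2*f) = -2 - 3/f)
o(E) = 3 (o(E) = -3 + 6 = 3)
Q(J, T) = 3 + √38/2 (Q(J, T) = 3 + √(12 + (-2 - 3/6)) = 3 + √(12 + (-2 - 3*⅙)) = 3 + √(12 + (-2 - ½)) = 3 + √(12 - 5/2) = 3 + √(19/2) = 3 + √38/2)
(113 + 255)/(Q(-3, -10) + o(-4)) = (113 + 255)/((3 + √38/2) + 3) = 368/(6 + √38/2)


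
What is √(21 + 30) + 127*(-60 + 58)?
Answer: -254 + √51 ≈ -246.86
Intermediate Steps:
√(21 + 30) + 127*(-60 + 58) = √51 + 127*(-2) = √51 - 254 = -254 + √51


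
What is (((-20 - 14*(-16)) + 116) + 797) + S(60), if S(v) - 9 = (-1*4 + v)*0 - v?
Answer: 1066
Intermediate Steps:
S(v) = 9 - v (S(v) = 9 + ((-1*4 + v)*0 - v) = 9 + ((-4 + v)*0 - v) = 9 + (0 - v) = 9 - v)
(((-20 - 14*(-16)) + 116) + 797) + S(60) = (((-20 - 14*(-16)) + 116) + 797) + (9 - 1*60) = (((-20 + 224) + 116) + 797) + (9 - 60) = ((204 + 116) + 797) - 51 = (320 + 797) - 51 = 1117 - 51 = 1066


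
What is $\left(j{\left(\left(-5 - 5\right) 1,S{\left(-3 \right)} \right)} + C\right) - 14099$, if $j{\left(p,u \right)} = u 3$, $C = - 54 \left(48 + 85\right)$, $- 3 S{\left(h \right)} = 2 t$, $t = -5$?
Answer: $-21271$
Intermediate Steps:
$S{\left(h \right)} = \frac{10}{3}$ ($S{\left(h \right)} = - \frac{2 \left(-5\right)}{3} = \left(- \frac{1}{3}\right) \left(-10\right) = \frac{10}{3}$)
$C = -7182$ ($C = \left(-54\right) 133 = -7182$)
$j{\left(p,u \right)} = 3 u$
$\left(j{\left(\left(-5 - 5\right) 1,S{\left(-3 \right)} \right)} + C\right) - 14099 = \left(3 \cdot \frac{10}{3} - 7182\right) - 14099 = \left(10 - 7182\right) - 14099 = -7172 - 14099 = -21271$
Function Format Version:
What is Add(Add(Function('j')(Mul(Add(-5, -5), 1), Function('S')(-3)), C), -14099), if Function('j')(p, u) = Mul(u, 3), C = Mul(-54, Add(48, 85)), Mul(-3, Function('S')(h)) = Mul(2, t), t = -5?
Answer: -21271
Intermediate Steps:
Function('S')(h) = Rational(10, 3) (Function('S')(h) = Mul(Rational(-1, 3), Mul(2, -5)) = Mul(Rational(-1, 3), -10) = Rational(10, 3))
C = -7182 (C = Mul(-54, 133) = -7182)
Function('j')(p, u) = Mul(3, u)
Add(Add(Function('j')(Mul(Add(-5, -5), 1), Function('S')(-3)), C), -14099) = Add(Add(Mul(3, Rational(10, 3)), -7182), -14099) = Add(Add(10, -7182), -14099) = Add(-7172, -14099) = -21271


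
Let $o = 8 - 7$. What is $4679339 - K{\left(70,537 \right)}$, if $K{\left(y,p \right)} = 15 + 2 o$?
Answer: $4679322$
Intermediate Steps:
$o = 1$ ($o = 8 - 7 = 1$)
$K{\left(y,p \right)} = 17$ ($K{\left(y,p \right)} = 15 + 2 \cdot 1 = 15 + 2 = 17$)
$4679339 - K{\left(70,537 \right)} = 4679339 - 17 = 4679322$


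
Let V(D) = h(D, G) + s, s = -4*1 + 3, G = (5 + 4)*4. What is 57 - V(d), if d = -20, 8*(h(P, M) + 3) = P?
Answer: 127/2 ≈ 63.500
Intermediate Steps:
G = 36 (G = 9*4 = 36)
s = -1 (s = -4 + 3 = -1)
h(P, M) = -3 + P/8
V(D) = -4 + D/8 (V(D) = (-3 + D/8) - 1 = -4 + D/8)
57 - V(d) = 57 - (-4 + (⅛)*(-20)) = 57 - (-4 - 5/2) = 57 - 1*(-13/2) = 57 + 13/2 = 127/2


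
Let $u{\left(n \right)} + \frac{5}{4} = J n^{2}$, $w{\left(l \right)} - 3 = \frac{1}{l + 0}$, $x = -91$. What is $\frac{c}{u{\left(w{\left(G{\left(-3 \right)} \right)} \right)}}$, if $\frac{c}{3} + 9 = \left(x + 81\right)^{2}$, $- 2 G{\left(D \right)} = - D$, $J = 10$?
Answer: $\frac{9828}{1915} \approx 5.1321$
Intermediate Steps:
$G{\left(D \right)} = \frac{D}{2}$ ($G{\left(D \right)} = - \frac{\left(-1\right) D}{2} = \frac{D}{2}$)
$c = 273$ ($c = -27 + 3 \left(-91 + 81\right)^{2} = -27 + 3 \left(-10\right)^{2} = -27 + 3 \cdot 100 = -27 + 300 = 273$)
$w{\left(l \right)} = 3 + \frac{1}{l}$ ($w{\left(l \right)} = 3 + \frac{1}{l + 0} = 3 + \frac{1}{l}$)
$u{\left(n \right)} = - \frac{5}{4} + 10 n^{2}$
$\frac{c}{u{\left(w{\left(G{\left(-3 \right)} \right)} \right)}} = \frac{273}{- \frac{5}{4} + 10 \left(3 + \frac{1}{\frac{1}{2} \left(-3\right)}\right)^{2}} = \frac{273}{- \frac{5}{4} + 10 \left(3 + \frac{1}{- \frac{3}{2}}\right)^{2}} = \frac{273}{- \frac{5}{4} + 10 \left(3 - \frac{2}{3}\right)^{2}} = \frac{273}{- \frac{5}{4} + 10 \left(\frac{7}{3}\right)^{2}} = \frac{273}{- \frac{5}{4} + 10 \cdot \frac{49}{9}} = \frac{273}{- \frac{5}{4} + \frac{490}{9}} = \frac{273}{\frac{1915}{36}} = 273 \cdot \frac{36}{1915} = \frac{9828}{1915}$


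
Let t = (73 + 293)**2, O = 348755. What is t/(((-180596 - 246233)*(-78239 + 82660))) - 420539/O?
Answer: -793608440538631/658104524443795 ≈ -1.2059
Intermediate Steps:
t = 133956 (t = 366**2 = 133956)
t/(((-180596 - 246233)*(-78239 + 82660))) - 420539/O = 133956/(((-180596 - 246233)*(-78239 + 82660))) - 420539/348755 = 133956/((-426829*4421)) - 420539*1/348755 = 133956/(-1887011009) - 420539/348755 = 133956*(-1/1887011009) - 420539/348755 = -133956/1887011009 - 420539/348755 = -793608440538631/658104524443795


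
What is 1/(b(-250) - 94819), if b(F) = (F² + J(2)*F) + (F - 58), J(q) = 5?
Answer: -1/33877 ≈ -2.9519e-5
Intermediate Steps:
b(F) = -58 + F² + 6*F (b(F) = (F² + 5*F) + (F - 58) = (F² + 5*F) + (-58 + F) = -58 + F² + 6*F)
1/(b(-250) - 94819) = 1/((-58 + (-250)² + 6*(-250)) - 94819) = 1/((-58 + 62500 - 1500) - 94819) = 1/(60942 - 94819) = 1/(-33877) = -1/33877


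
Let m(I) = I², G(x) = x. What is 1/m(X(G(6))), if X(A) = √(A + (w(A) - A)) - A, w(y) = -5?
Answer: (6 - I*√5)⁻² ≈ 0.018441 + 0.015962*I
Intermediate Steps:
X(A) = -A + I*√5 (X(A) = √(A + (-5 - A)) - A = √(-5) - A = I*√5 - A = -A + I*√5)
1/m(X(G(6))) = 1/((-1*6 + I*√5)²) = 1/((-6 + I*√5)²) = (-6 + I*√5)⁻²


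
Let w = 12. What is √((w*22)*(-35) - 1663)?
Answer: I*√10903 ≈ 104.42*I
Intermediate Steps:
√((w*22)*(-35) - 1663) = √((12*22)*(-35) - 1663) = √(264*(-35) - 1663) = √(-9240 - 1663) = √(-10903) = I*√10903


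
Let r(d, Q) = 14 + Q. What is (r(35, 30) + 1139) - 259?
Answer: 924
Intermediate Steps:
(r(35, 30) + 1139) - 259 = ((14 + 30) + 1139) - 259 = (44 + 1139) - 259 = 1183 - 259 = 924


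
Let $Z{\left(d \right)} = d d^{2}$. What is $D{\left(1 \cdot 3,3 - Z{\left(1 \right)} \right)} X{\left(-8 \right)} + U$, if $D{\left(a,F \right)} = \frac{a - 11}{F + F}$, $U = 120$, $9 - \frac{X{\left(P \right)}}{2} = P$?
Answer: $52$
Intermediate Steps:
$X{\left(P \right)} = 18 - 2 P$
$Z{\left(d \right)} = d^{3}$
$D{\left(a,F \right)} = \frac{-11 + a}{2 F}$
$D{\left(1 \cdot 3,3 - Z{\left(1 \right)} \right)} X{\left(-8 \right)} + U = \frac{-11 + 1 \cdot 3}{2 \left(3 - 1^{3}\right)} \left(18 - -16\right) + 120 = \frac{-11 + 3}{2 \left(3 - 1\right)} \left(18 + 16\right) + 120 = \frac{1}{2} \frac{1}{3 - 1} \left(-8\right) 34 + 120 = \frac{1}{2} \cdot \frac{1}{2} \left(-8\right) 34 + 120 = \left(-2\right) 34 + 120 = -68 + 120 = 52$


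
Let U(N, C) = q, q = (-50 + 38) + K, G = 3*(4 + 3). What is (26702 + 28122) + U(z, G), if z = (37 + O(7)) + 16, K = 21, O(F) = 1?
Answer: 54833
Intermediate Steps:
z = 54 (z = (37 + 1) + 16 = 38 + 16 = 54)
G = 21 (G = 3*7 = 21)
q = 9 (q = (-50 + 38) + 21 = -12 + 21 = 9)
U(N, C) = 9
(26702 + 28122) + U(z, G) = (26702 + 28122) + 9 = 54824 + 9 = 54833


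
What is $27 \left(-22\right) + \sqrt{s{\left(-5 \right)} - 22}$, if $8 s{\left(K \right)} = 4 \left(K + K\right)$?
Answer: $-594 + 3 i \sqrt{3} \approx -594.0 + 5.1962 i$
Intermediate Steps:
$s{\left(K \right)} = K$ ($s{\left(K \right)} = \frac{4 \left(K + K\right)}{8} = \frac{4 \cdot 2 K}{8} = \frac{8 K}{8} = K$)
$27 \left(-22\right) + \sqrt{s{\left(-5 \right)} - 22} = 27 \left(-22\right) + \sqrt{-5 - 22} = -594 + \sqrt{-27} = -594 + 3 i \sqrt{3}$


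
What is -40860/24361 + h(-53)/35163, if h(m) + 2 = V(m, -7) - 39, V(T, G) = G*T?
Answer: -476240350/285535281 ≈ -1.6679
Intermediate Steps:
h(m) = -41 - 7*m (h(m) = -2 + (-7*m - 39) = -2 + (-39 - 7*m) = -41 - 7*m)
-40860/24361 + h(-53)/35163 = -40860/24361 + (-41 - 7*(-53))/35163 = -40860*1/24361 + (-41 + 371)*(1/35163) = -40860/24361 + 330*(1/35163) = -40860/24361 + 110/11721 = -476240350/285535281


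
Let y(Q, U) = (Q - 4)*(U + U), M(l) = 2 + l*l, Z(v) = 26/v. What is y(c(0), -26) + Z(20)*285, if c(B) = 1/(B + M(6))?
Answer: 21931/38 ≈ 577.13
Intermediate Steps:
M(l) = 2 + l²
c(B) = 1/(38 + B) (c(B) = 1/(B + (2 + 6²)) = 1/(B + (2 + 36)) = 1/(B + 38) = 1/(38 + B))
y(Q, U) = 2*U*(-4 + Q) (y(Q, U) = (-4 + Q)*(2*U) = 2*U*(-4 + Q))
y(c(0), -26) + Z(20)*285 = 2*(-26)*(-4 + 1/(38 + 0)) + (26/20)*285 = 2*(-26)*(-4 + 1/38) + (26*(1/20))*285 = 2*(-26)*(-4 + 1/38) + (13/10)*285 = 2*(-26)*(-151/38) + 741/2 = 3926/19 + 741/2 = 21931/38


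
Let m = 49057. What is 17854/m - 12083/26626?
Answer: -117375127/1306191682 ≈ -0.089861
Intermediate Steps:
17854/m - 12083/26626 = 17854/49057 - 12083/26626 = -117375127/1306191682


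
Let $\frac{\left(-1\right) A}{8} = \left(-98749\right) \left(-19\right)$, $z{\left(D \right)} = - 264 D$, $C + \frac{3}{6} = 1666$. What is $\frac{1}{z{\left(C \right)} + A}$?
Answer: $- \frac{1}{15449540} \approx -6.4727 \cdot 10^{-8}$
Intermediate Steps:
$C = \frac{3331}{2}$ ($C = - \frac{1}{2} + 1666 = \frac{3331}{2} \approx 1665.5$)
$A = -15009848$ ($A = - 8 \left(\left(-98749\right) \left(-19\right)\right) = \left(-8\right) 1876231 = -15009848$)
$\frac{1}{z{\left(C \right)} + A} = \frac{1}{\left(-264\right) \frac{3331}{2} - 15009848} = \frac{1}{-439692 - 15009848} = \frac{1}{-15449540} = - \frac{1}{15449540}$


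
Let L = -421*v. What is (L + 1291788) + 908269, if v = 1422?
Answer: 1601395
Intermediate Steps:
L = -598662 (L = -421*1422 = -598662)
(L + 1291788) + 908269 = (-598662 + 1291788) + 908269 = 693126 + 908269 = 1601395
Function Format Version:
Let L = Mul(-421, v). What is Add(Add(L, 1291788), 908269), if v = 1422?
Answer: 1601395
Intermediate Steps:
L = -598662 (L = Mul(-421, 1422) = -598662)
Add(Add(L, 1291788), 908269) = Add(Add(-598662, 1291788), 908269) = Add(693126, 908269) = 1601395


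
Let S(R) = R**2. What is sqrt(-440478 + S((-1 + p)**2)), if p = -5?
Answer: 9*I*sqrt(5422) ≈ 662.71*I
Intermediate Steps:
sqrt(-440478 + S((-1 + p)**2)) = sqrt(-440478 + ((-1 - 5)**2)**2) = sqrt(-440478 + ((-6)**2)**2) = sqrt(-440478 + 36**2) = sqrt(-440478 + 1296) = sqrt(-439182) = 9*I*sqrt(5422)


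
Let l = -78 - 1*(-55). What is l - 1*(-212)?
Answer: 189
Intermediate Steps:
l = -23 (l = -78 + 55 = -23)
l - 1*(-212) = -23 - 1*(-212) = -23 + 212 = 189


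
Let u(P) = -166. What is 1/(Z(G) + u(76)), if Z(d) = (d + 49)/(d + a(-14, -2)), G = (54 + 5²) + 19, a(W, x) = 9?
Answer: -107/17615 ≈ -0.0060744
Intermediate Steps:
G = 98 (G = (54 + 25) + 19 = 79 + 19 = 98)
Z(d) = (49 + d)/(9 + d) (Z(d) = (d + 49)/(d + 9) = (49 + d)/(9 + d))
1/(Z(G) + u(76)) = 1/((49 + 98)/(9 + 98) - 166) = 1/(147/107 - 166) = 1/(-17615/107) = -107/17615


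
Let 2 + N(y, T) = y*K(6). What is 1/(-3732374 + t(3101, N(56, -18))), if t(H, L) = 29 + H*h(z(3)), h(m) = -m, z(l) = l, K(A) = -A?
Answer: -1/3741648 ≈ -2.6726e-7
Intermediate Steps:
N(y, T) = -2 - 6*y (N(y, T) = -2 + y*(-1*6) = -2 + y*(-6) = -2 - 6*y)
t(H, L) = 29 - 3*H (t(H, L) = 29 + H*(-1*3) = 29 + H*(-3) = 29 - 3*H)
1/(-3732374 + t(3101, N(56, -18))) = 1/(-3732374 + (29 - 3*3101)) = 1/(-3732374 + (29 - 9303)) = 1/(-3732374 - 9274) = 1/(-3741648) = -1/3741648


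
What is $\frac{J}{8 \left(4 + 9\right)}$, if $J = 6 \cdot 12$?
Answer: $\frac{9}{13} \approx 0.69231$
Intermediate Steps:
$J = 72$
$\frac{J}{8 \left(4 + 9\right)} = \frac{72}{8 \left(4 + 9\right)} = \frac{72}{8 \cdot 13} = \frac{72}{104} = 72 \cdot \frac{1}{104} = \frac{9}{13}$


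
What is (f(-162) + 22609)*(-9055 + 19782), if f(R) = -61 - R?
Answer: 243610170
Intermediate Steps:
(f(-162) + 22609)*(-9055 + 19782) = ((-61 - 1*(-162)) + 22609)*(-9055 + 19782) = ((-61 + 162) + 22609)*10727 = (101 + 22609)*10727 = 22710*10727 = 243610170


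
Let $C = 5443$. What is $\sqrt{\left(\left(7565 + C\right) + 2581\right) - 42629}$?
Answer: $52 i \sqrt{10} \approx 164.44 i$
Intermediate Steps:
$\sqrt{\left(\left(7565 + C\right) + 2581\right) - 42629} = \sqrt{\left(\left(7565 + 5443\right) + 2581\right) - 42629} = \sqrt{\left(13008 + 2581\right) - 42629} = \sqrt{15589 - 42629} = \sqrt{-27040} = 52 i \sqrt{10}$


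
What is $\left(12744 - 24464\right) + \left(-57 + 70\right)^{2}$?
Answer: $-11551$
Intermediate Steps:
$\left(12744 - 24464\right) + \left(-57 + 70\right)^{2} = -11720 + 13^{2} = -11720 + 169 = -11551$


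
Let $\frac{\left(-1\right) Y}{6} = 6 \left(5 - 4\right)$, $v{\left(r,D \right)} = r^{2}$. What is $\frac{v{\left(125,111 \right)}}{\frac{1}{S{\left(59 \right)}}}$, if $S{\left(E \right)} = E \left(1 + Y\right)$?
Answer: $-32265625$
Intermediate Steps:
$Y = -36$ ($Y = - 6 \cdot 6 \left(5 - 4\right) = - 6 \cdot 6 \cdot 1 = \left(-6\right) 6 = -36$)
$S{\left(E \right)} = - 35 E$ ($S{\left(E \right)} = E \left(1 - 36\right) = E \left(-35\right) = - 35 E$)
$\frac{v{\left(125,111 \right)}}{\frac{1}{S{\left(59 \right)}}} = \frac{125^{2}}{\frac{1}{\left(-35\right) 59}} = \frac{15625}{\frac{1}{-2065}} = \frac{15625}{- \frac{1}{2065}} = 15625 \left(-2065\right) = -32265625$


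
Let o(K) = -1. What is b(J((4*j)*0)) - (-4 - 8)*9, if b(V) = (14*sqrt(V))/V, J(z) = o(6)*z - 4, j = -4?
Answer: 108 - 7*I ≈ 108.0 - 7.0*I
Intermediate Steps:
J(z) = -4 - z (J(z) = -z - 4 = -4 - z)
b(V) = 14/sqrt(V)
b(J((4*j)*0)) - (-4 - 8)*9 = 14/sqrt(-4 - 4*(-4)*0) - (-4 - 8)*9 = 14/sqrt(-4 - (-16)*0) - (-12)*9 = 14/sqrt(-4 - 1*0) - 1*(-108) = 14/sqrt(-4 + 0) + 108 = 14/sqrt(-4) + 108 = 14*(-I/2) + 108 = -7*I + 108 = 108 - 7*I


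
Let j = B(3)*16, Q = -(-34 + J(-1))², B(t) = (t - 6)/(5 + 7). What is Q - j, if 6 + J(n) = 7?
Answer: -1085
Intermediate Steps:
J(n) = 1 (J(n) = -6 + 7 = 1)
B(t) = -½ + t/12 (B(t) = (-6 + t)/12 = (-6 + t)*(1/12) = -½ + t/12)
Q = -1089 (Q = -(-34 + 1)² = -1*(-33)² = -1*1089 = -1089)
j = -4 (j = (-½ + (1/12)*3)*16 = (-½ + ¼)*16 = -¼*16 = -4)
Q - j = -1089 - 1*(-4) = -1089 + 4 = -1085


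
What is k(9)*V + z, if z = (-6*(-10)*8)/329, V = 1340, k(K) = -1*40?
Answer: -17633920/329 ≈ -53599.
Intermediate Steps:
k(K) = -40
z = 480/329 (z = (60*8)*(1/329) = 480*(1/329) = 480/329 ≈ 1.4590)
k(9)*V + z = -40*1340 + 480/329 = -53600 + 480/329 = -17633920/329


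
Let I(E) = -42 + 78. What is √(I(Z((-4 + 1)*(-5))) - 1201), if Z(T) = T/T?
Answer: I*√1165 ≈ 34.132*I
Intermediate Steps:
Z(T) = 1
I(E) = 36
√(I(Z((-4 + 1)*(-5))) - 1201) = √(36 - 1201) = √(-1165) = I*√1165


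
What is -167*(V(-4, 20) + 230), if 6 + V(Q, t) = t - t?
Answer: -37408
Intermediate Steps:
V(Q, t) = -6 (V(Q, t) = -6 + (t - t) = -6 + 0 = -6)
-167*(V(-4, 20) + 230) = -167*(-6 + 230) = -167*224 = -37408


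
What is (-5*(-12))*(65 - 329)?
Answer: -15840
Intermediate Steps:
(-5*(-12))*(65 - 329) = 60*(-264) = -15840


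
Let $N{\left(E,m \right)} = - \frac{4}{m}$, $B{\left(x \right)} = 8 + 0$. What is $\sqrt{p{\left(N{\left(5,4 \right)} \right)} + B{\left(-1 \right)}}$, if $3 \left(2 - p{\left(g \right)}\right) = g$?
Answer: $\frac{\sqrt{93}}{3} \approx 3.2146$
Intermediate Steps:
$B{\left(x \right)} = 8$
$p{\left(g \right)} = 2 - \frac{g}{3}$
$\sqrt{p{\left(N{\left(5,4 \right)} \right)} + B{\left(-1 \right)}} = \sqrt{\left(2 - \frac{\left(-4\right) \frac{1}{4}}{3}\right) + 8} = \sqrt{\left(2 - - \frac{1}{3}\right) + 8} = \sqrt{\left(2 + \frac{1}{3}\right) + 8} = \sqrt{\frac{7}{3} + 8} = \sqrt{\frac{31}{3}} = \frac{\sqrt{93}}{3}$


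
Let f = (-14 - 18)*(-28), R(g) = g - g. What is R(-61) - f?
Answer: -896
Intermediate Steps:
R(g) = 0
f = 896 (f = -32*(-28) = 896)
R(-61) - f = 0 - 1*896 = 0 - 896 = -896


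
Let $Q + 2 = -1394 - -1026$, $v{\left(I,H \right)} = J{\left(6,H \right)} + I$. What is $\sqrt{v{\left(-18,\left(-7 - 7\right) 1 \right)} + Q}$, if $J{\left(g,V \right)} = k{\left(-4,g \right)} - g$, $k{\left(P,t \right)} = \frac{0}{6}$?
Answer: $i \sqrt{394} \approx 19.849 i$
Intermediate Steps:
$k{\left(P,t \right)} = 0$ ($k{\left(P,t \right)} = 0 \cdot \frac{1}{6} = 0$)
$J{\left(g,V \right)} = - g$ ($J{\left(g,V \right)} = 0 - g = - g$)
$v{\left(I,H \right)} = -6 + I$ ($v{\left(I,H \right)} = \left(-1\right) 6 + I = -6 + I$)
$Q = -370$ ($Q = -2 - 368 = -370$)
$\sqrt{v{\left(-18,\left(-7 - 7\right) 1 \right)} + Q} = \sqrt{\left(-6 - 18\right) - 370} = \sqrt{-24 - 370} = \sqrt{-394} = i \sqrt{394}$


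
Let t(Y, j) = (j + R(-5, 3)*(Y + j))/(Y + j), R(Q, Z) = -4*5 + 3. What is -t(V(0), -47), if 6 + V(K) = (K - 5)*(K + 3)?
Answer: 1109/68 ≈ 16.309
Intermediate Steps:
R(Q, Z) = -17 (R(Q, Z) = -20 + 3 = -17)
V(K) = -6 + (-5 + K)*(3 + K) (V(K) = -6 + (K - 5)*(K + 3) = -6 + (-5 + K)*(3 + K))
t(Y, j) = (-17*Y - 16*j)/(Y + j) (t(Y, j) = (j - 17*(Y + j))/(Y + j) = (j + (-17*Y - 17*j))/(Y + j) = (-17*Y - 16*j)/(Y + j))
-t(V(0), -47) = -(-17*(-21 + 0² - 2*0) - 16*(-47))/((-21 + 0² - 2*0) - 47) = -(-17*(-21 + 0 + 0) + 752)/((-21 + 0 + 0) - 47) = -(-17*(-21) + 752)/(-21 - 47) = -(357 + 752)/(-68) = -(-1)*1109/68 = -1*(-1109/68) = 1109/68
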